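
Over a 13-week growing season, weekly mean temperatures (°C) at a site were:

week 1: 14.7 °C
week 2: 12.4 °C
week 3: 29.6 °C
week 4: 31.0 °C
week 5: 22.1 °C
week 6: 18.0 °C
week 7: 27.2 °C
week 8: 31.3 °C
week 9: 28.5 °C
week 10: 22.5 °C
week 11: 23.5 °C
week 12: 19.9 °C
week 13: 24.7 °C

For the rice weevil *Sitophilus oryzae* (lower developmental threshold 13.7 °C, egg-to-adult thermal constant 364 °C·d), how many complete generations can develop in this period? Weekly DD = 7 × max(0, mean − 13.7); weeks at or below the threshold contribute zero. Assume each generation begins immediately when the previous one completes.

Weekly DD (7 × max(0, T̄ − 13.7)): 7.0, 0.0, 111.3, 121.1, 58.8, 30.1, 94.5, 123.2, 103.6, 61.6, 68.6, 43.4, 77.0.
Season total = 900.2 DD.
Complete generations = ⌊900.2 / 364⌋ = 2.

2 generations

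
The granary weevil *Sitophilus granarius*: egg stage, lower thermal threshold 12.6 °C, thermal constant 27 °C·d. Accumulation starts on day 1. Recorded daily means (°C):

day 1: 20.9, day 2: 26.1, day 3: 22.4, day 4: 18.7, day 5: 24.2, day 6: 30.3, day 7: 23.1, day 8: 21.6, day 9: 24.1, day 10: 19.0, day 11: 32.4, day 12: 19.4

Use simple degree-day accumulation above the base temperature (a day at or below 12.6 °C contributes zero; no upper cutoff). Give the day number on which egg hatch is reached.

Daily DD above 12.6 °C: 8.3, 13.5, 9.8, 6.1, 11.6, 17.7, 10.5, 9.0, 11.5, 6.4, 19.8, 6.8.
Cumulative: 8.3, 21.8, 31.6, 37.7, 49.3, 67.0, 77.5, 86.5, 98.0, 104.4, 124.2, 131.0.
The total first reaches 27 DD on day 3.

day 3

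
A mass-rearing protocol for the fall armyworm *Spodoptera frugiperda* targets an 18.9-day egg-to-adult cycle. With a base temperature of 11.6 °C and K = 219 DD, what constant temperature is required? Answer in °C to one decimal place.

Required daily accumulation = 219 / 18.9 = 11.587 DD/day.
T = T_base + 11.587 = 11.6 + 11.587 = 23.187 ≈ 23.2 °C.

23.2 °C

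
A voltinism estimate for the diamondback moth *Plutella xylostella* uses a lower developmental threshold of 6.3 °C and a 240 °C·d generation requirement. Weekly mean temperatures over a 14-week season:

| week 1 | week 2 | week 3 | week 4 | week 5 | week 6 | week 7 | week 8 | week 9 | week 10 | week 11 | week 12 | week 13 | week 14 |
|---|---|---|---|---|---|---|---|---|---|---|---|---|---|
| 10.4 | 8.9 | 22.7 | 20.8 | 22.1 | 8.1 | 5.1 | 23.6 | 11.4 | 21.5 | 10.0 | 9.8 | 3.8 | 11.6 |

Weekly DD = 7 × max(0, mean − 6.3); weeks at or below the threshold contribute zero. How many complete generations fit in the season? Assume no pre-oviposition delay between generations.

3 generations

Weekly DD (7 × max(0, T̄ − 6.3)): 28.7, 18.2, 114.8, 101.5, 110.6, 12.6, 0.0, 121.1, 35.7, 106.4, 25.9, 24.5, 0.0, 37.1.
Season total = 737.1 DD.
Complete generations = ⌊737.1 / 240⌋ = 3.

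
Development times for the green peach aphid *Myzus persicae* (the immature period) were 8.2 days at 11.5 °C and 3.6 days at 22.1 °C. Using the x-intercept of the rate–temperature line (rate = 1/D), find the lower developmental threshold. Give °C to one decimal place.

3.2 °C

Equal thermal constants: D₁(T₁ − T_b) = D₂(T₂ − T_b).
8.2·(11.5 − T_b) = 3.6·(22.1 − T_b)
T_b = (8.2·11.5 − 3.6·22.1) / (8.2 − 3.6) = 14.74 / 4.6 = 3.204 °C ≈ 3.2 °C.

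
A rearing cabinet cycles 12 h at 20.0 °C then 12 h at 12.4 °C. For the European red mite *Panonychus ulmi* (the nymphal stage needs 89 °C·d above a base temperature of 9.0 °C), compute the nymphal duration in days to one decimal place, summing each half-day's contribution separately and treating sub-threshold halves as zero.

Day half: max(0, 20.0 − 9.0) × 0.5 = 11.0 × 0.5 = 5.50 DD.
Night half: max(0, 12.4 − 9.0) × 0.5 = 3.4 × 0.5 = 1.70 DD.
Per 24 h: 7.20 DD/day.
Duration = 89 / 7.20 = 12.361 ≈ 12.4 days.

12.4 days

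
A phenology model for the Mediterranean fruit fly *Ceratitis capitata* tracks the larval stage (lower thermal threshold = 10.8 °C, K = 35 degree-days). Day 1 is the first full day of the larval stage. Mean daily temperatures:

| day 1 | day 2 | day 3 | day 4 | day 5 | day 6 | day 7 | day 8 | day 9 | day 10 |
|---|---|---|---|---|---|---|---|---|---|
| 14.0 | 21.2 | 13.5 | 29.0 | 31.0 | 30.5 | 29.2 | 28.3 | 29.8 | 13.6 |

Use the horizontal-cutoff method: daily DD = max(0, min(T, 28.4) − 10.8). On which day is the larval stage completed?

day 5

Daily DD above 10.8 °C (capped at 17.6): 3.2, 10.4, 2.7, 17.6, 17.6, 17.6, 17.6, 17.5, 17.6, 2.8.
Cumulative: 3.2, 13.6, 16.3, 33.9, 51.5, 69.1, 86.7, 104.2, 121.8, 124.6.
The total first reaches 35 DD on day 5.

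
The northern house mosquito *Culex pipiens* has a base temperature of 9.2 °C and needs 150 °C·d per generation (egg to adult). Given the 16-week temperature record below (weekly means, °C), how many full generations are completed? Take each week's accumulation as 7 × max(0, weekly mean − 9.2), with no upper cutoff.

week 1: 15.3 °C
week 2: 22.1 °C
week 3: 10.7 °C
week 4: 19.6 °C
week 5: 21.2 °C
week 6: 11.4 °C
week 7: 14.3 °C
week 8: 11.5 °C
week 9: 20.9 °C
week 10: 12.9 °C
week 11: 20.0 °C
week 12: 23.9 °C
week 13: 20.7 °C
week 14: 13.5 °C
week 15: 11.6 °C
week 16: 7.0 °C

5 generations

Weekly DD (7 × max(0, T̄ − 9.2)): 42.7, 90.3, 10.5, 72.8, 84.0, 15.4, 35.7, 16.1, 81.9, 25.9, 75.6, 102.9, 80.5, 30.1, 16.8, 0.0.
Season total = 781.2 DD.
Complete generations = ⌊781.2 / 150⌋ = 5.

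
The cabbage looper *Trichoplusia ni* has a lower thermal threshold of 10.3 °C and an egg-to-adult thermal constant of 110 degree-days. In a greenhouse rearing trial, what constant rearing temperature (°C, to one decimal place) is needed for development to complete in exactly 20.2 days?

15.7 °C

Required daily accumulation = 110 / 20.2 = 5.446 DD/day.
T = T_base + 5.446 = 10.3 + 5.446 = 15.746 ≈ 15.7 °C.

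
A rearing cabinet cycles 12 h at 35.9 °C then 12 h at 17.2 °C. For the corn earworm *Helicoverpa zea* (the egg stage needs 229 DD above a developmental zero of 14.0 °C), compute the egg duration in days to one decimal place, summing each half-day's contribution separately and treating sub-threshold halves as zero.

18.2 days

Day half: max(0, 35.9 − 14.0) × 0.5 = 21.9 × 0.5 = 10.95 DD.
Night half: max(0, 17.2 − 14.0) × 0.5 = 3.2 × 0.5 = 1.60 DD.
Per 24 h: 12.55 DD/day.
Duration = 229 / 12.55 = 18.247 ≈ 18.2 days.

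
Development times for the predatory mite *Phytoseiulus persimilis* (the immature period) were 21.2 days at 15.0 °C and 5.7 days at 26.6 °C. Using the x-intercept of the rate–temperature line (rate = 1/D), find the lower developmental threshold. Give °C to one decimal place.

Under the model K = D·(T − T_b), so D₁·(T₁ − T_b) = D₂·(T₂ − T_b).
21.2·(15.0 − T_b) = 5.7·(26.6 − T_b)
T_b = (21.2·15.0 − 5.7·26.6) / (21.2 − 5.7) = 166.38 / 15.5 = 10.734 °C ≈ 10.7 °C.

10.7 °C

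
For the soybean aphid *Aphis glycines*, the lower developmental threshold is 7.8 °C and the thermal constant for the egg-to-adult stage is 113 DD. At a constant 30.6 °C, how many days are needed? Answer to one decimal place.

Daily accumulation = 30.6 − 7.8 = 22.8 DD/day.
Duration = 113 / 22.8 = 4.956 ≈ 5.0 days.

5.0 days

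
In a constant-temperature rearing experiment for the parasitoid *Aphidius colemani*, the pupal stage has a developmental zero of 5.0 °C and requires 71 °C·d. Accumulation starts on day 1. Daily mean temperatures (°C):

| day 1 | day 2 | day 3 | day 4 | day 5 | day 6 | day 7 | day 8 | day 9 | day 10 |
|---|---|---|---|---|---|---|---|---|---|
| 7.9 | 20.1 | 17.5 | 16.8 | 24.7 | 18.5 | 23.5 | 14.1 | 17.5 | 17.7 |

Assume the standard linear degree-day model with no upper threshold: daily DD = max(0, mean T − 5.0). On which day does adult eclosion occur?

Daily DD above 5.0 °C: 2.9, 15.1, 12.5, 11.8, 19.7, 13.5, 18.5, 9.1, 12.5, 12.7.
Cumulative: 2.9, 18.0, 30.5, 42.3, 62.0, 75.5, 94.0, 103.1, 115.6, 128.3.
The total first reaches 71 DD on day 6.

day 6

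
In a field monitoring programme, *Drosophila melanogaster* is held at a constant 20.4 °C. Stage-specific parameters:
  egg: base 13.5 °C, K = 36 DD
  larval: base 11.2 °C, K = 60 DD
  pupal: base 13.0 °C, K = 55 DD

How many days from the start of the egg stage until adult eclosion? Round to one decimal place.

19.2 days

egg: 36 / (20.4 − 13.5) = 36 / 6.9 = 5.217 d.
larval: 60 / (20.4 − 11.2) = 60 / 9.2 = 6.522 d.
pupal: 55 / (20.4 − 13.0) = 55 / 7.4 = 7.432 d.
Sum = 19.172 ≈ 19.2 days.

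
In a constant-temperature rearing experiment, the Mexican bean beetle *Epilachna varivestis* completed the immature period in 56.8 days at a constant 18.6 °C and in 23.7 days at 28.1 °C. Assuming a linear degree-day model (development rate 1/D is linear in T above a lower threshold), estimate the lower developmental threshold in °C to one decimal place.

Linear rate model ⇒ the product D·(T − T_b) is constant across temperatures.
56.8·(18.6 − T_b) = 23.7·(28.1 − T_b)
T_b = (56.8·18.6 − 23.7·28.1) / (56.8 − 23.7) = 390.51 / 33.1 = 11.798 °C ≈ 11.8 °C.

11.8 °C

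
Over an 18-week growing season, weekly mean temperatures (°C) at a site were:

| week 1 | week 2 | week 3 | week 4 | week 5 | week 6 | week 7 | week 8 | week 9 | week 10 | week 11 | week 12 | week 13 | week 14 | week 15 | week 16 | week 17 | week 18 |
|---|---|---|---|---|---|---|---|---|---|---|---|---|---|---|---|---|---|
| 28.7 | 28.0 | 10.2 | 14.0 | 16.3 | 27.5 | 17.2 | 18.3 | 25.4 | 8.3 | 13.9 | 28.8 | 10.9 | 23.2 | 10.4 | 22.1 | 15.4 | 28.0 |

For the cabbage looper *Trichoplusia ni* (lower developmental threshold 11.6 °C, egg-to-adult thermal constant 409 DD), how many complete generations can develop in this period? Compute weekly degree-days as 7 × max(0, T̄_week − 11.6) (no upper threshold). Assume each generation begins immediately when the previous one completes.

Weekly DD (7 × max(0, T̄ − 11.6)): 119.7, 114.8, 0.0, 16.8, 32.9, 111.3, 39.2, 46.9, 96.6, 0.0, 16.1, 120.4, 0.0, 81.2, 0.0, 73.5, 26.6, 114.8.
Season total = 1010.8 DD.
Complete generations = ⌊1010.8 / 409⌋ = 2.

2 generations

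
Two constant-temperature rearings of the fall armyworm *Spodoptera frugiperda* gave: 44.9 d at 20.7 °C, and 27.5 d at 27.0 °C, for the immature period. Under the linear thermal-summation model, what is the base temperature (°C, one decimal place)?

Under the model K = D·(T − T_b), so D₁·(T₁ − T_b) = D₂·(T₂ − T_b).
44.9·(20.7 − T_b) = 27.5·(27.0 − T_b)
T_b = (44.9·20.7 − 27.5·27.0) / (44.9 − 27.5) = 186.93 / 17.4 = 10.743 °C ≈ 10.7 °C.

10.7 °C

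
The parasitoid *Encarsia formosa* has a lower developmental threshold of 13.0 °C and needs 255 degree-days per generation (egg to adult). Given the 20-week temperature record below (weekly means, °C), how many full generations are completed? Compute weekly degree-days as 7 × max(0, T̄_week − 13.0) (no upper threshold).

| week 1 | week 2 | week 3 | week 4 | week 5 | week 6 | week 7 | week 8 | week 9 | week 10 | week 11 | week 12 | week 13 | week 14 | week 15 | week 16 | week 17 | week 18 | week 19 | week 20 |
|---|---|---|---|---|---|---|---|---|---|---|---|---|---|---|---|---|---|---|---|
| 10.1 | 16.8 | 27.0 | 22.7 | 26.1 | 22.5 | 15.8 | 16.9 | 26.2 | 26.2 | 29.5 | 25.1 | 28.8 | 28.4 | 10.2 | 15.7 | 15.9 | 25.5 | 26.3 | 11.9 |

4 generations

Weekly DD (7 × max(0, T̄ − 13.0)): 0.0, 26.6, 98.0, 67.9, 91.7, 66.5, 19.6, 27.3, 92.4, 92.4, 115.5, 84.7, 110.6, 107.8, 0.0, 18.9, 20.3, 87.5, 93.1, 0.0.
Season total = 1220.8 DD.
Complete generations = ⌊1220.8 / 255⌋ = 4.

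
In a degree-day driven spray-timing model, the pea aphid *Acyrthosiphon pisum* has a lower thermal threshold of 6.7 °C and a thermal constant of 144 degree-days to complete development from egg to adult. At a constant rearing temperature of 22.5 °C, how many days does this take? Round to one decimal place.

Daily accumulation = 22.5 − 6.7 = 15.8 DD/day.
Duration = 144 / 15.8 = 9.114 ≈ 9.1 days.

9.1 days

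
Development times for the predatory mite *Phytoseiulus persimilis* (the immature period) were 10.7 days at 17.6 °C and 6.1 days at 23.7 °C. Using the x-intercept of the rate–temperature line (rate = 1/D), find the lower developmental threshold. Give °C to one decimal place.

Linear rate model ⇒ the product D·(T − T_b) is constant across temperatures.
10.7·(17.6 − T_b) = 6.1·(23.7 − T_b)
T_b = (10.7·17.6 − 6.1·23.7) / (10.7 − 6.1) = 43.75 / 4.6 = 9.511 °C ≈ 9.5 °C.

9.5 °C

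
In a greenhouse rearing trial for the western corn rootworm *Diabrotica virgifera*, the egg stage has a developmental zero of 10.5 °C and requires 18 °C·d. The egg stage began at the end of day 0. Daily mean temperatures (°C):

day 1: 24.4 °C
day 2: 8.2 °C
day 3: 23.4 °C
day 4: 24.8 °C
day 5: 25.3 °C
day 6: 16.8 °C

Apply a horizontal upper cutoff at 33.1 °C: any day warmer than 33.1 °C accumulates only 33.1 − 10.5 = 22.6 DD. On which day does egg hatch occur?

day 3

Daily DD above 10.5 °C (capped at 22.6): 13.9, 0.0, 12.9, 14.3, 14.8, 6.3.
Cumulative: 13.9, 13.9, 26.8, 41.1, 55.9, 62.2.
The total first reaches 18 DD on day 3.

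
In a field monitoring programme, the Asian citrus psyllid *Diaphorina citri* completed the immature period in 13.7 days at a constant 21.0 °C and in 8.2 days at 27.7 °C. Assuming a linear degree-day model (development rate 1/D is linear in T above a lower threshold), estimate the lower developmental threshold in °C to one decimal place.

Under the model K = D·(T − T_b), so D₁·(T₁ − T_b) = D₂·(T₂ − T_b).
13.7·(21.0 − T_b) = 8.2·(27.7 − T_b)
T_b = (13.7·21.0 − 8.2·27.7) / (13.7 − 8.2) = 60.56 / 5.5 = 11.011 °C ≈ 11.0 °C.

11.0 °C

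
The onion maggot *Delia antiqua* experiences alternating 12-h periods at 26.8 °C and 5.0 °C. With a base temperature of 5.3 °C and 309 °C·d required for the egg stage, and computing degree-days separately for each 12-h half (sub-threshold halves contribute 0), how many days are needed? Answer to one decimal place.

Day half: max(0, 26.8 − 5.3) × 0.5 = 21.5 × 0.5 = 10.75 DD.
Night half: max(0, 5.0 − 5.3) × 0.5 = 0.0 × 0.5 = 0.00 DD.
Per 24 h: 10.75 DD/day.
Duration = 309 / 10.75 = 28.744 ≈ 28.7 days.

28.7 days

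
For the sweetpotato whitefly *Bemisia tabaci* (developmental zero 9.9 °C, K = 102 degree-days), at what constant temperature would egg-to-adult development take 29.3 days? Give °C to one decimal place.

13.4 °C

Required daily accumulation = 102 / 29.3 = 3.481 DD/day.
T = T_base + 3.481 = 9.9 + 3.481 = 13.381 ≈ 13.4 °C.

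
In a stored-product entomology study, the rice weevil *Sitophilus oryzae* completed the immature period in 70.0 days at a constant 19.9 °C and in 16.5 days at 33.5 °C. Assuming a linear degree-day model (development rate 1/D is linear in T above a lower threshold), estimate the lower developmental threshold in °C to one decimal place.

Equal thermal constants: D₁(T₁ − T_b) = D₂(T₂ − T_b).
70.0·(19.9 − T_b) = 16.5·(33.5 − T_b)
T_b = (70.0·19.9 − 16.5·33.5) / (70.0 − 16.5) = 840.25 / 53.5 = 15.706 °C ≈ 15.7 °C.

15.7 °C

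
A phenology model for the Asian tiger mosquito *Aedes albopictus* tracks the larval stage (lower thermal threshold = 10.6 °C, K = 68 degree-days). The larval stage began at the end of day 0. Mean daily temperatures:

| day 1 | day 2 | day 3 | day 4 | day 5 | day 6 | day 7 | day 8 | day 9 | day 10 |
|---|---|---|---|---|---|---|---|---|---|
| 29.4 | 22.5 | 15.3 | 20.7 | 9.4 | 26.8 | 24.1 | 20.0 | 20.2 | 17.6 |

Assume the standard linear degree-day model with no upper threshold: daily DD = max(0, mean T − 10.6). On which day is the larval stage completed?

Daily DD above 10.6 °C: 18.8, 11.9, 4.7, 10.1, 0.0, 16.2, 13.5, 9.4, 9.6, 7.0.
Cumulative: 18.8, 30.7, 35.4, 45.5, 45.5, 61.7, 75.2, 84.6, 94.2, 101.2.
The total first reaches 68 DD on day 7.

day 7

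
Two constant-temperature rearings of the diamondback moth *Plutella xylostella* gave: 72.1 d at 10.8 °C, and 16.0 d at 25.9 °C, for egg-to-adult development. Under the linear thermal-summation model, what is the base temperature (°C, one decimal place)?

6.5 °C

Linear rate model ⇒ the product D·(T − T_b) is constant across temperatures.
72.1·(10.8 − T_b) = 16.0·(25.9 − T_b)
T_b = (72.1·10.8 − 16.0·25.9) / (72.1 − 16.0) = 364.28 / 56.1 = 6.493 °C ≈ 6.5 °C.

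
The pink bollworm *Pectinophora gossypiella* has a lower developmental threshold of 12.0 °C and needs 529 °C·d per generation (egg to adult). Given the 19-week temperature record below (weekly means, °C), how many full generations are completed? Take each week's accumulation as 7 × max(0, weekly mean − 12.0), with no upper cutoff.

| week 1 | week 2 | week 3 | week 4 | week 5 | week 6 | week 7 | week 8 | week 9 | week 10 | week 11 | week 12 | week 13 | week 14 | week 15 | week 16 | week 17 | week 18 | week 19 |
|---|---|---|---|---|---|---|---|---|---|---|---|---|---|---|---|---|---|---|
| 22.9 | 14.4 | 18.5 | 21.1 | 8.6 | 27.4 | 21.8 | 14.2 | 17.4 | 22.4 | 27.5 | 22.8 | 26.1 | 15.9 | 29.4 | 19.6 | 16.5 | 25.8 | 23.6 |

2 generations

Weekly DD (7 × max(0, T̄ − 12.0)): 76.3, 16.8, 45.5, 63.7, 0.0, 107.8, 68.6, 15.4, 37.8, 72.8, 108.5, 75.6, 98.7, 27.3, 121.8, 53.2, 31.5, 96.6, 81.2.
Season total = 1199.1 DD.
Complete generations = ⌊1199.1 / 529⌋ = 2.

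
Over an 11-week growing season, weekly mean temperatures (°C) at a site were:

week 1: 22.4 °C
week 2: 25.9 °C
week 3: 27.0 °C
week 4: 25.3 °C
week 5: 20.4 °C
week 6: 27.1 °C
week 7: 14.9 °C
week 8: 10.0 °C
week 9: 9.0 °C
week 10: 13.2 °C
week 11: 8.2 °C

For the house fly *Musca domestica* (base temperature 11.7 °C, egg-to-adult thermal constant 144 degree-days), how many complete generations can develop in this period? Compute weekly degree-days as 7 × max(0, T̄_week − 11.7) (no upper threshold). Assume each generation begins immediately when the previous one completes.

4 generations

Weekly DD (7 × max(0, T̄ − 11.7)): 74.9, 99.4, 107.1, 95.2, 60.9, 107.8, 22.4, 0.0, 0.0, 10.5, 0.0.
Season total = 578.2 DD.
Complete generations = ⌊578.2 / 144⌋ = 4.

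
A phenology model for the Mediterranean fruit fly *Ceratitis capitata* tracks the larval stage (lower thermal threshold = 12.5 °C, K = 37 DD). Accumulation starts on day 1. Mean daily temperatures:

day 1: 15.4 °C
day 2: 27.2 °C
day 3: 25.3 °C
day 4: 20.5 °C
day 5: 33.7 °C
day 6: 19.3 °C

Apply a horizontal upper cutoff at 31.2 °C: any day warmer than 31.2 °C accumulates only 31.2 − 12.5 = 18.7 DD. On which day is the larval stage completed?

day 4

Daily DD above 12.5 °C (capped at 18.7): 2.9, 14.7, 12.8, 8.0, 18.7, 6.8.
Cumulative: 2.9, 17.6, 30.4, 38.4, 57.1, 63.9.
The total first reaches 37 DD on day 4.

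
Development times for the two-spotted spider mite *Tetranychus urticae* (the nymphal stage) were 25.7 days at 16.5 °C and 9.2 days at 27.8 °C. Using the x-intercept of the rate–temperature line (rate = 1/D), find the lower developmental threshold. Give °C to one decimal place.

10.2 °C

Under the model K = D·(T − T_b), so D₁·(T₁ − T_b) = D₂·(T₂ − T_b).
25.7·(16.5 − T_b) = 9.2·(27.8 − T_b)
T_b = (25.7·16.5 − 9.2·27.8) / (25.7 − 9.2) = 168.29 / 16.5 = 10.199 °C ≈ 10.2 °C.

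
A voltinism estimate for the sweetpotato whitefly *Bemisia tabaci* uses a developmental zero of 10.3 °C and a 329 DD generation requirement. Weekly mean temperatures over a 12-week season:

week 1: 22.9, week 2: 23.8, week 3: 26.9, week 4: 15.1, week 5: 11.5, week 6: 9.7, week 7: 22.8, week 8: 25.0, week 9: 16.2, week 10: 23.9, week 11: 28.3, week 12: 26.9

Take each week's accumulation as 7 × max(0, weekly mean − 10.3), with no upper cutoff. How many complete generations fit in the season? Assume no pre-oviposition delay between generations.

Weekly DD (7 × max(0, T̄ − 10.3)): 88.2, 94.5, 116.2, 33.6, 8.4, 0.0, 87.5, 102.9, 41.3, 95.2, 126.0, 116.2.
Season total = 910.0 DD.
Complete generations = ⌊910.0 / 329⌋ = 2.

2 generations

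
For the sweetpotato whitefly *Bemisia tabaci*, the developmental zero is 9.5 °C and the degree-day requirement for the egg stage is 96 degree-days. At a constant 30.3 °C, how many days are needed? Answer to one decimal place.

Daily accumulation = 30.3 − 9.5 = 20.8 DD/day.
Duration = 96 / 20.8 = 4.615 ≈ 4.6 days.

4.6 days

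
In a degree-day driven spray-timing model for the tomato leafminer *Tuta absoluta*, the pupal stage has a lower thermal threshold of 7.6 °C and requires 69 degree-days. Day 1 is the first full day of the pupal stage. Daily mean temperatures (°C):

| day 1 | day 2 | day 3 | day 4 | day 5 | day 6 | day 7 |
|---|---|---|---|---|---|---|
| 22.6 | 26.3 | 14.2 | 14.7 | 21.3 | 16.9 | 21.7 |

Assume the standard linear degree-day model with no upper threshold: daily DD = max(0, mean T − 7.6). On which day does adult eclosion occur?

day 6

Daily DD above 7.6 °C: 15.0, 18.7, 6.6, 7.1, 13.7, 9.3, 14.1.
Cumulative: 15.0, 33.7, 40.3, 47.4, 61.1, 70.4, 84.5.
The total first reaches 69 DD on day 6.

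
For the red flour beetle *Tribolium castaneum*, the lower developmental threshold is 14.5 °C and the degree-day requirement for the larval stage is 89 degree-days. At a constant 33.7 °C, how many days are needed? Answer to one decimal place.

Daily accumulation = 33.7 − 14.5 = 19.2 DD/day.
Duration = 89 / 19.2 = 4.635 ≈ 4.6 days.

4.6 days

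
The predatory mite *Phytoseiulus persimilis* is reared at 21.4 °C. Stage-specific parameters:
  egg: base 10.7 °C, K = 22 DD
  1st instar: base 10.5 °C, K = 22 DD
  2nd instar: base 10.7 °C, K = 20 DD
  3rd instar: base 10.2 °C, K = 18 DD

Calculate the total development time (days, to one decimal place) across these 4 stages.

egg: 22 / (21.4 − 10.7) = 22 / 10.7 = 2.056 d.
1st instar: 22 / (21.4 − 10.5) = 22 / 10.9 = 2.018 d.
2nd instar: 20 / (21.4 − 10.7) = 20 / 10.7 = 1.869 d.
3rd instar: 18 / (21.4 − 10.2) = 18 / 11.2 = 1.607 d.
Sum = 7.551 ≈ 7.6 days.

7.6 days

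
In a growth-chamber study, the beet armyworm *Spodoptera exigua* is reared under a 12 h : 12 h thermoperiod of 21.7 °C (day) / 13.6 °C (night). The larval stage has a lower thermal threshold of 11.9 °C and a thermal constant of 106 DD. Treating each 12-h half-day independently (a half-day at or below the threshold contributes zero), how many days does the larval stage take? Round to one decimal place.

Day half: max(0, 21.7 − 11.9) × 0.5 = 9.8 × 0.5 = 4.90 DD.
Night half: max(0, 13.6 − 11.9) × 0.5 = 1.7 × 0.5 = 0.85 DD.
Per 24 h: 5.75 DD/day.
Duration = 106 / 5.75 = 18.435 ≈ 18.4 days.

18.4 days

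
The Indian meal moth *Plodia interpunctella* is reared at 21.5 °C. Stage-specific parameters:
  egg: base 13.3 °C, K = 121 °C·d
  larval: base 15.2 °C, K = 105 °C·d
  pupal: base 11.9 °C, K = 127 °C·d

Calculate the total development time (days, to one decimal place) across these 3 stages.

egg: 121 / (21.5 − 13.3) = 121 / 8.2 = 14.756 d.
larval: 105 / (21.5 − 15.2) = 105 / 6.3 = 16.667 d.
pupal: 127 / (21.5 − 11.9) = 127 / 9.6 = 13.229 d.
Sum = 44.652 ≈ 44.7 days.

44.7 days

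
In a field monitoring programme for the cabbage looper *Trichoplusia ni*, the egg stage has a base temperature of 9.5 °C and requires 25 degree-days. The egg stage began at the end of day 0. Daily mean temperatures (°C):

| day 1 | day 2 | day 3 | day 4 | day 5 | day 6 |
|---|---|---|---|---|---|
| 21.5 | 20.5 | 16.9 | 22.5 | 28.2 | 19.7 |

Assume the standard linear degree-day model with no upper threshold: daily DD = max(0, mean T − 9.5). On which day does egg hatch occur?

Daily DD above 9.5 °C: 12.0, 11.0, 7.4, 13.0, 18.7, 10.2.
Cumulative: 12.0, 23.0, 30.4, 43.4, 62.1, 72.3.
The total first reaches 25 DD on day 3.

day 3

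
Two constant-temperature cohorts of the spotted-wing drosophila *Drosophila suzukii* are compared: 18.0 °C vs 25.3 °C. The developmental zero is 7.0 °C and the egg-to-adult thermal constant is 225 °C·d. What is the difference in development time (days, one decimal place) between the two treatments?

At 18.0 °C: 225 / (18.0 − 7.0) = 225 / 11.0 = 20.455 d.
At 25.3 °C: 225 / (25.3 − 7.0) = 225 / 18.3 = 12.295 d.
Difference = |20.455 − 12.295| = 8.159 ≈ 8.2 days.

8.2 days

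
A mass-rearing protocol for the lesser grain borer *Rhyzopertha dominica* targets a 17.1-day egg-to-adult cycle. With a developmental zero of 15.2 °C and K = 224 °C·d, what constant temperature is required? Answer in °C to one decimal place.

Required daily accumulation = 224 / 17.1 = 13.099 DD/day.
T = T_base + 13.099 = 15.2 + 13.099 = 28.299 ≈ 28.3 °C.

28.3 °C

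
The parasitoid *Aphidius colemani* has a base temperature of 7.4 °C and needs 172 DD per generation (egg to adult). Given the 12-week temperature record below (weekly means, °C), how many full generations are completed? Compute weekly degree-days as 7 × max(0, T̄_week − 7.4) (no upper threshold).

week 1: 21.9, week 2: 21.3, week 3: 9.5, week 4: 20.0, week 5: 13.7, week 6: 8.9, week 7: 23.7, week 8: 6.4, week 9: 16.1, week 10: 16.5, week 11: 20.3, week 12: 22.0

Weekly DD (7 × max(0, T̄ − 7.4)): 101.5, 97.3, 14.7, 88.2, 44.1, 10.5, 114.1, 0.0, 60.9, 63.7, 90.3, 102.2.
Season total = 787.5 DD.
Complete generations = ⌊787.5 / 172⌋ = 4.

4 generations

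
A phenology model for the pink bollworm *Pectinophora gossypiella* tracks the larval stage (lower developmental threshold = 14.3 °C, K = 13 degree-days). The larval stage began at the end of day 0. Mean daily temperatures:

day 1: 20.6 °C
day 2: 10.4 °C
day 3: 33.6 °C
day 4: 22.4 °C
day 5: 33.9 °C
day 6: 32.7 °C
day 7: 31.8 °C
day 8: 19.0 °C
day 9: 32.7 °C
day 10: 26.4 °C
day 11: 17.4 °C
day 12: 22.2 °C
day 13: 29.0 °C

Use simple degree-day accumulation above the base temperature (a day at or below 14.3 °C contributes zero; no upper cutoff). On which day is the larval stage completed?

Daily DD above 14.3 °C: 6.3, 0.0, 19.3, 8.1, 19.6, 18.4, 17.5, 4.7, 18.4, 12.1, 3.1, 7.9, 14.7.
Cumulative: 6.3, 6.3, 25.6, 33.7, 53.3, 71.7, 89.2, 93.9, 112.3, 124.4, 127.5, 135.4, 150.1.
The total first reaches 13 DD on day 3.

day 3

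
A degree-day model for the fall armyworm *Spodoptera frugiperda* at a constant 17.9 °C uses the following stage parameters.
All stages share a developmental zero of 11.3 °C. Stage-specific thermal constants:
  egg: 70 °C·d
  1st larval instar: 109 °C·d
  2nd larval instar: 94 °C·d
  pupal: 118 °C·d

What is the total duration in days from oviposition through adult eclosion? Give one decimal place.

59.2 days

Daily accumulation at 17.9 °C = 17.9 − 11.3 = 6.6 DD/day.
Total K = 70 + 109 + 94 + 118 = 391 DD.
Total duration = 391 / 6.6 = 59.242 ≈ 59.2 days.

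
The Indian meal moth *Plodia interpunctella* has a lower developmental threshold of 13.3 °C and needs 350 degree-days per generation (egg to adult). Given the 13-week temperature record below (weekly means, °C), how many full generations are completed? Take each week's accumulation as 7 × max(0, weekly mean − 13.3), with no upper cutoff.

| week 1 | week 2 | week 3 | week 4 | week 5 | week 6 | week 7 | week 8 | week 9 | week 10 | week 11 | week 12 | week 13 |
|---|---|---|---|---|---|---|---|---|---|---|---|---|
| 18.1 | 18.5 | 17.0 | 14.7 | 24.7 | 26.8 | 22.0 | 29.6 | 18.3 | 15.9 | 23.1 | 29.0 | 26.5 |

2 generations

Weekly DD (7 × max(0, T̄ − 13.3)): 33.6, 36.4, 25.9, 9.8, 79.8, 94.5, 60.9, 114.1, 35.0, 18.2, 68.6, 109.9, 92.4.
Season total = 779.1 DD.
Complete generations = ⌊779.1 / 350⌋ = 2.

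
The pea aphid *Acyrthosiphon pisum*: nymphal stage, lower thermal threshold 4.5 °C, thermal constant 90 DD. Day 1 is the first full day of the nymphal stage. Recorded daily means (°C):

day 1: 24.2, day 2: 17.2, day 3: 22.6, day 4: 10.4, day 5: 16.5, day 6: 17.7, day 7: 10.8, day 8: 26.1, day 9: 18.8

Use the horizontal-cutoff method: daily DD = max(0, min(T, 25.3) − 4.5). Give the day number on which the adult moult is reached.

Daily DD above 4.5 °C (capped at 20.8): 19.7, 12.7, 18.1, 5.9, 12.0, 13.2, 6.3, 20.8, 14.3.
Cumulative: 19.7, 32.4, 50.5, 56.4, 68.4, 81.6, 87.9, 108.7, 123.0.
The total first reaches 90 DD on day 8.

day 8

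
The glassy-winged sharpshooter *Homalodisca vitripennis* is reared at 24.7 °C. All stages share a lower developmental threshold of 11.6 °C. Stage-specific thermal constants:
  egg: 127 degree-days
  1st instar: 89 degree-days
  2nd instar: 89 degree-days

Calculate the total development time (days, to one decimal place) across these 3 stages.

23.3 days

Daily accumulation at 24.7 °C = 24.7 − 11.6 = 13.1 DD/day.
Total K = 127 + 89 + 89 = 305 DD.
Total duration = 305 / 13.1 = 23.282 ≈ 23.3 days.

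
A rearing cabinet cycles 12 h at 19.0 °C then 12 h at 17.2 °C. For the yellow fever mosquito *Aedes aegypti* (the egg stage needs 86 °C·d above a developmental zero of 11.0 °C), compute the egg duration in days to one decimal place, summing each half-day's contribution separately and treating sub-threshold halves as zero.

12.1 days

Day half: max(0, 19.0 − 11.0) × 0.5 = 8.0 × 0.5 = 4.00 DD.
Night half: max(0, 17.2 − 11.0) × 0.5 = 6.2 × 0.5 = 3.10 DD.
Per 24 h: 7.10 DD/day.
Duration = 86 / 7.10 = 12.113 ≈ 12.1 days.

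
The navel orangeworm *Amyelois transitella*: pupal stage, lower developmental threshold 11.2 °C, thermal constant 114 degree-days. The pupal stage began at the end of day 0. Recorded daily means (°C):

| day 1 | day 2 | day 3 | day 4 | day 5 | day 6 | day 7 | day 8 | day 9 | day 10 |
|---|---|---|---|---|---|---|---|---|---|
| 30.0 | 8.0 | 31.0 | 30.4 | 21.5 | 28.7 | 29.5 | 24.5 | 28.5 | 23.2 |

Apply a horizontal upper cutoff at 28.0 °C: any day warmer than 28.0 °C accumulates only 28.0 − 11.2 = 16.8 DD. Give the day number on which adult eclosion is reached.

day 9

Daily DD above 11.2 °C (capped at 16.8): 16.8, 0.0, 16.8, 16.8, 10.3, 16.8, 16.8, 13.3, 16.8, 12.0.
Cumulative: 16.8, 16.8, 33.6, 50.4, 60.7, 77.5, 94.3, 107.6, 124.4, 136.4.
The total first reaches 114 DD on day 9.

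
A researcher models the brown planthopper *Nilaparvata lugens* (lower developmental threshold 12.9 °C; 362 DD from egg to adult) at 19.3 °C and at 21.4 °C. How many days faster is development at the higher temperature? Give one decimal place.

At 19.3 °C: 362 / (19.3 − 12.9) = 362 / 6.4 = 56.562 d.
At 21.4 °C: 362 / (21.4 − 12.9) = 362 / 8.5 = 42.588 d.
Difference = |56.562 − 42.588| = 13.974 ≈ 14.0 days.

14.0 days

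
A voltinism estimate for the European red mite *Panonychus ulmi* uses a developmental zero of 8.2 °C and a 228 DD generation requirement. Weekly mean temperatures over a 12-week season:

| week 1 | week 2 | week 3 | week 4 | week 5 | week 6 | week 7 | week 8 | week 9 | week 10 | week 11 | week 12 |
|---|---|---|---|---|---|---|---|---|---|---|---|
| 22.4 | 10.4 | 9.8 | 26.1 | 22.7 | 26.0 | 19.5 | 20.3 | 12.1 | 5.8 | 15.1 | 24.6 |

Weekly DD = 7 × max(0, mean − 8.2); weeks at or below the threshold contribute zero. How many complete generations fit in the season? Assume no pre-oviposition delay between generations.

3 generations

Weekly DD (7 × max(0, T̄ − 8.2)): 99.4, 15.4, 11.2, 125.3, 101.5, 124.6, 79.1, 84.7, 27.3, 0.0, 48.3, 114.8.
Season total = 831.6 DD.
Complete generations = ⌊831.6 / 228⌋ = 3.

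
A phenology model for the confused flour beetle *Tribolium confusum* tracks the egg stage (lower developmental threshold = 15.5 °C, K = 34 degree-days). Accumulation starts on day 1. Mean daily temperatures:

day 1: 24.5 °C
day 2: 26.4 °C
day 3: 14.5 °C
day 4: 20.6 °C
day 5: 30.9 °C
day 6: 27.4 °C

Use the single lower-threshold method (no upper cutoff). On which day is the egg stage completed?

Daily DD above 15.5 °C: 9.0, 10.9, 0.0, 5.1, 15.4, 11.9.
Cumulative: 9.0, 19.9, 19.9, 25.0, 40.4, 52.3.
The total first reaches 34 DD on day 5.

day 5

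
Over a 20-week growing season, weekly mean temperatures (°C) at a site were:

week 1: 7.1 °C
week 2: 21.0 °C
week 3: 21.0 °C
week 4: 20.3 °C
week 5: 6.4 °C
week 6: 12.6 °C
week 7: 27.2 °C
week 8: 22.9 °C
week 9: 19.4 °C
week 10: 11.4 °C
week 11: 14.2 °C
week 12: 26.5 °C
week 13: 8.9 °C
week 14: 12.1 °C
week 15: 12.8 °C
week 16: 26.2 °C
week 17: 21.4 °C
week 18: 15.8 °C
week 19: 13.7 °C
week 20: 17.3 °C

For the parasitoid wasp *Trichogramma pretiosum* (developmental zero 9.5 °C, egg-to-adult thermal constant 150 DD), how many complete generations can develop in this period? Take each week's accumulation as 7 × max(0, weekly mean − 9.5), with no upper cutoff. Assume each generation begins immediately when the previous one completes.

Weekly DD (7 × max(0, T̄ − 9.5)): 0.0, 80.5, 80.5, 75.6, 0.0, 21.7, 123.9, 93.8, 69.3, 13.3, 32.9, 119.0, 0.0, 18.2, 23.1, 116.9, 83.3, 44.1, 29.4, 54.6.
Season total = 1080.1 DD.
Complete generations = ⌊1080.1 / 150⌋ = 7.

7 generations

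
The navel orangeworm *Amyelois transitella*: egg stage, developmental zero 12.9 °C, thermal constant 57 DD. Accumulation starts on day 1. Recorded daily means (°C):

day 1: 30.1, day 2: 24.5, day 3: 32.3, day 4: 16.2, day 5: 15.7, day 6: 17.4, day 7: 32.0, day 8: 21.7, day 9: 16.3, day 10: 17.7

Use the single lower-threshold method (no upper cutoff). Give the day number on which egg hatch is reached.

day 6

Daily DD above 12.9 °C: 17.2, 11.6, 19.4, 3.3, 2.8, 4.5, 19.1, 8.8, 3.4, 4.8.
Cumulative: 17.2, 28.8, 48.2, 51.5, 54.3, 58.8, 77.9, 86.7, 90.1, 94.9.
The total first reaches 57 DD on day 6.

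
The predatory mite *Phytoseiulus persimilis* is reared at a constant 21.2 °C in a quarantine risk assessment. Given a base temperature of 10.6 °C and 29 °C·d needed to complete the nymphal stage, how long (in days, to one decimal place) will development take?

Daily accumulation = 21.2 − 10.6 = 10.6 DD/day.
Duration = 29 / 10.6 = 2.736 ≈ 2.7 days.

2.7 days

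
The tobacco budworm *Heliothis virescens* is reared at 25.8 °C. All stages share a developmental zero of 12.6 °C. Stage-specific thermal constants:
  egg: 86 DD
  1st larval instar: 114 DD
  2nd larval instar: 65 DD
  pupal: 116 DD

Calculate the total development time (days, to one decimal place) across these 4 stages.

28.9 days

Daily accumulation at 25.8 °C = 25.8 − 12.6 = 13.2 DD/day.
Total K = 86 + 114 + 65 + 116 = 381 DD.
Total duration = 381 / 13.2 = 28.864 ≈ 28.9 days.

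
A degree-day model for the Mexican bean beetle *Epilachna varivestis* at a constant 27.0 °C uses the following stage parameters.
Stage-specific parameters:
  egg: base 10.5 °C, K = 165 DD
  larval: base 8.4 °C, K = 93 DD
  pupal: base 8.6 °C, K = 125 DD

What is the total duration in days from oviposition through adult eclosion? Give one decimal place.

21.8 days

egg: 165 / (27.0 − 10.5) = 165 / 16.5 = 10.000 d.
larval: 93 / (27.0 − 8.4) = 93 / 18.6 = 5.000 d.
pupal: 125 / (27.0 − 8.6) = 125 / 18.4 = 6.793 d.
Sum = 21.793 ≈ 21.8 days.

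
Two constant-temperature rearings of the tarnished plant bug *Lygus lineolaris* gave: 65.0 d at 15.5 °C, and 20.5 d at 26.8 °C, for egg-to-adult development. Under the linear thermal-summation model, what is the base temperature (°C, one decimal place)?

10.3 °C

Linear rate model ⇒ the product D·(T − T_b) is constant across temperatures.
65.0·(15.5 − T_b) = 20.5·(26.8 − T_b)
T_b = (65.0·15.5 − 20.5·26.8) / (65.0 − 20.5) = 458.10 / 44.5 = 10.294 °C ≈ 10.3 °C.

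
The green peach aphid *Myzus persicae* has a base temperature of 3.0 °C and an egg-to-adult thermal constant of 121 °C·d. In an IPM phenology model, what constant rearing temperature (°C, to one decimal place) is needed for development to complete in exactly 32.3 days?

Required daily accumulation = 121 / 32.3 = 3.746 DD/day.
T = T_base + 3.746 = 3.0 + 3.746 = 6.746 ≈ 6.7 °C.

6.7 °C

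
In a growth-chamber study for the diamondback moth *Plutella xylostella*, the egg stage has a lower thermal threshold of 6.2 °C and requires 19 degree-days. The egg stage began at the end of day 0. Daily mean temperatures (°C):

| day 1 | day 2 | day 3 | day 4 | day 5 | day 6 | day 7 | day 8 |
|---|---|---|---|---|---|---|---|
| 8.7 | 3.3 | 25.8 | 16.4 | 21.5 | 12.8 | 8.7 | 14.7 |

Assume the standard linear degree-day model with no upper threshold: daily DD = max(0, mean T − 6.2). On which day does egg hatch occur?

Daily DD above 6.2 °C: 2.5, 0.0, 19.6, 10.2, 15.3, 6.6, 2.5, 8.5.
Cumulative: 2.5, 2.5, 22.1, 32.3, 47.6, 54.2, 56.7, 65.2.
The total first reaches 19 DD on day 3.

day 3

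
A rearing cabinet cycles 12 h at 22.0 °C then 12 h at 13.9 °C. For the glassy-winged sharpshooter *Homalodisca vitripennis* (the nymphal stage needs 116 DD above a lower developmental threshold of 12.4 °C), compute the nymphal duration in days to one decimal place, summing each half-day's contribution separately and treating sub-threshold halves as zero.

Day half: max(0, 22.0 − 12.4) × 0.5 = 9.6 × 0.5 = 4.80 DD.
Night half: max(0, 13.9 − 12.4) × 0.5 = 1.5 × 0.5 = 0.75 DD.
Per 24 h: 5.55 DD/day.
Duration = 116 / 5.55 = 20.901 ≈ 20.9 days.

20.9 days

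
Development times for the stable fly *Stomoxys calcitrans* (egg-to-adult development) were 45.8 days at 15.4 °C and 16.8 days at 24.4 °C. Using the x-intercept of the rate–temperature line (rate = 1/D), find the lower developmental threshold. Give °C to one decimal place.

10.2 °C

Equal thermal constants: D₁(T₁ − T_b) = D₂(T₂ − T_b).
45.8·(15.4 − T_b) = 16.8·(24.4 − T_b)
T_b = (45.8·15.4 − 16.8·24.4) / (45.8 − 16.8) = 295.40 / 29.0 = 10.186 °C ≈ 10.2 °C.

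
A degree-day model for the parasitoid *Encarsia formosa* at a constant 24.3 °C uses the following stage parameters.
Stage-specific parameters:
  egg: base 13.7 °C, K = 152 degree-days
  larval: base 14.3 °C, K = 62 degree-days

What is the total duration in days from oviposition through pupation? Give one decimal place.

20.5 days

egg: 152 / (24.3 − 13.7) = 152 / 10.6 = 14.340 d.
larval: 62 / (24.3 − 14.3) = 62 / 10.0 = 6.200 d.
Sum = 20.540 ≈ 20.5 days.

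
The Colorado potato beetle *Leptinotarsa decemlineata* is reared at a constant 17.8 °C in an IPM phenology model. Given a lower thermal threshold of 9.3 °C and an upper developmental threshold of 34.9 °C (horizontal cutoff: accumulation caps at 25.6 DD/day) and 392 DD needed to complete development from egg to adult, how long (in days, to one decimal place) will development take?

Daily accumulation = 17.8 − 9.3 = 8.5 DD/day.
Duration = 392 / 8.5 = 46.118 ≈ 46.1 days.

46.1 days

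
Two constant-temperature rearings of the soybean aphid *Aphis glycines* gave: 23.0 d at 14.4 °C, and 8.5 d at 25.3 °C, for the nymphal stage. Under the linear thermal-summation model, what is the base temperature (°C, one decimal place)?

Under the model K = D·(T − T_b), so D₁·(T₁ − T_b) = D₂·(T₂ − T_b).
23.0·(14.4 − T_b) = 8.5·(25.3 − T_b)
T_b = (23.0·14.4 − 8.5·25.3) / (23.0 − 8.5) = 116.15 / 14.5 = 8.010 °C ≈ 8.0 °C.

8.0 °C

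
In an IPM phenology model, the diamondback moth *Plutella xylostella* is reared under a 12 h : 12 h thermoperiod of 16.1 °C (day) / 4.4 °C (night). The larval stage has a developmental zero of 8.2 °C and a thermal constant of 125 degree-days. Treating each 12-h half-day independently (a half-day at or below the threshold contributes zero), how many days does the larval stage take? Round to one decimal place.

Day half: max(0, 16.1 − 8.2) × 0.5 = 7.9 × 0.5 = 3.95 DD.
Night half: max(0, 4.4 − 8.2) × 0.5 = 0.0 × 0.5 = 0.00 DD.
Per 24 h: 3.95 DD/day.
Duration = 125 / 3.95 = 31.646 ≈ 31.6 days.

31.6 days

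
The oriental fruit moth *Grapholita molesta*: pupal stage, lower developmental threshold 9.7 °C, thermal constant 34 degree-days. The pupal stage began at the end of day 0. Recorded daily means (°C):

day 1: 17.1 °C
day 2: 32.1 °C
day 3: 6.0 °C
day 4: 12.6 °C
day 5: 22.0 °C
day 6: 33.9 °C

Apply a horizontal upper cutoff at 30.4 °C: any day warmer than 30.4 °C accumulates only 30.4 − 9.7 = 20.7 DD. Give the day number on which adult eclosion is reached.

day 5

Daily DD above 9.7 °C (capped at 20.7): 7.4, 20.7, 0.0, 2.9, 12.3, 20.7.
Cumulative: 7.4, 28.1, 28.1, 31.0, 43.3, 64.0.
The total first reaches 34 DD on day 5.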